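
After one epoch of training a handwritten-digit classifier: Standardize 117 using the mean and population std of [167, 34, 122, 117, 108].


μ = 109.6, σ = 42.9446
z = (117 - 109.6)/42.9446 = 0.1723

0.1723


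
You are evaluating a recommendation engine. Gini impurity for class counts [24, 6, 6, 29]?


Probabilities: [24/65, 6/65, 6/65, 29/65] ≈ [0.3692, 0.0923, 0.0923, 0.4462]
Σpᵢ² = (576 + 36 + 36 + 841)/65² = 1489/4225
Gini = 1 - Σpᵢ² = 1 - 1489/4225 = 0.6476

0.6476


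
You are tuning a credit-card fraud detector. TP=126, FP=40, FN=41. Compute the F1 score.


Precision = 126/166 = 0.759
Recall = 126/167 = 0.7545
F1 = 2·P·R/(P+R) = 2·TP/(2·TP+FP+FN) = 252/(252+40+41) = 252/333 = 0.7568

0.7568


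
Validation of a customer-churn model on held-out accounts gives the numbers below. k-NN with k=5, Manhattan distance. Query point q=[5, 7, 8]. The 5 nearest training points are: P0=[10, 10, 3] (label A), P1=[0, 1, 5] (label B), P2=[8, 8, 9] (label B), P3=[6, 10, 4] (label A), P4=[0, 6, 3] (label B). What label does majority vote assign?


d(q,P0) = 13  (label A)
d(q,P1) = 14  (label B)
d(q,P2) = 5  (label B)
d(q,P3) = 8  (label A)
d(q,P4) = 11  (label B)
Votes: A=2, B=3
Majority → B

B


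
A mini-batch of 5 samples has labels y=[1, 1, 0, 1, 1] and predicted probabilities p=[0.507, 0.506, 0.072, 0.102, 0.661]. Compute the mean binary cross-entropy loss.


L[0] = -ln(0.507) = 0.6792
L[1] = -ln(0.506) = 0.6812
L[2] = -ln(1-0.072) = -ln(0.928) = 0.0747
L[3] = -ln(0.102) = 2.2828
L[4] = -ln(0.661) = 0.414
mean = (0.6792 + 0.6812 + 0.0747 + 2.2828 + 0.414)/5 = 0.8264

0.8264


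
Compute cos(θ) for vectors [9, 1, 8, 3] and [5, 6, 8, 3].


A·B = 9·5 + 1·6 + 8·8 + 3·3 = 124
‖A‖ = √155 = 12.4499, ‖B‖ = √134 = 11.5758
cos = 124/(√155·√134) = 124/√20770 = 0.8604

0.8604


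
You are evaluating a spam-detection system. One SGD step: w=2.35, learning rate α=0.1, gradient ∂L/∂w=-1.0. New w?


w_new = w - α·∇
= 2.35 - 0.1·-1.0
= 2.35 + 0.1
= 2.45

2.45


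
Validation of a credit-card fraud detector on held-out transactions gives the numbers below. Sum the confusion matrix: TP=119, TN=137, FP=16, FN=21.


Total = TP + TN + FP + FN
= 119 + 137 + 16 + 21
= 293
(Predicted positive: 135, predicted negative: 158)

293


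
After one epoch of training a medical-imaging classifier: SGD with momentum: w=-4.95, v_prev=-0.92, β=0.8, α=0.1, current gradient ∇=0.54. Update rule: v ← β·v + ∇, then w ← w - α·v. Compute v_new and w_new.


v_new = 0.8·-0.92 + 0.54 = -0.736 + 0.54 = -0.196
w_new = -4.95 - 0.1·-0.196 = -4.95 + 0.0196 = -4.9304

v_new=-0.196, w_new=-4.9304


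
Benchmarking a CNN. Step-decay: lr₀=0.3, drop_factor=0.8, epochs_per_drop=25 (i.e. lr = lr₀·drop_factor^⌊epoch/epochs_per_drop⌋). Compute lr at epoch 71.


n_drops = ⌊71/25⌋ = 2
lr = 0.3·0.8^2 = 0.3·0.64 = 0.192

0.192


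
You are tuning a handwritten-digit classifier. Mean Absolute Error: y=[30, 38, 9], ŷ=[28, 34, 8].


Absolute errors: |30-28|=2, |38-34|=4, |9-8|=1
Sum = 7
MAE = 7/3 = 7/3

7/3


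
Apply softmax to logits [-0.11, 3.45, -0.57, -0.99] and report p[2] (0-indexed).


Exponentials: e^-0.11=0.8958, e^3.45=31.5004, e^-0.57=0.5655, e^-0.99=0.3716
Sum = 33.3333
Softmax = [0.0269, 0.945, 0.017, 0.0111]
p[2] = 0.5655/33.3333 = 0.017

0.017


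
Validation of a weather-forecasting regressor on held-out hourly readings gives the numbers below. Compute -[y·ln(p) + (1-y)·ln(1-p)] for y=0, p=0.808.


BCE = -[y·ln(p) + (1-y)·ln(1-p)]
= -0 - 1·ln(1-0.808)
= -ln(0.192) = 1.6503

1.6503


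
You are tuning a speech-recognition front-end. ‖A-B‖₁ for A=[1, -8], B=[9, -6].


d = |1-9| + |-8+ 6|
  = 8 + 2
  = 10

10


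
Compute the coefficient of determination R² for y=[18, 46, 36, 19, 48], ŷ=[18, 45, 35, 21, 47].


ȳ = 33.4
SS_res = Σ(y-ŷ)² = 7
SS_tot = Σ(y-ȳ)² = 823.2
R² = 1 - SS_res/SS_tot = 1 - 0.0085 = 0.9915

0.9915


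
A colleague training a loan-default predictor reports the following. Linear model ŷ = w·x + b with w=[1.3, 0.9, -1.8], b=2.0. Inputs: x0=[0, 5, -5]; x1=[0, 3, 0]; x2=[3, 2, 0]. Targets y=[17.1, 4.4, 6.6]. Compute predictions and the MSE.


ŷ0 = (1.3)·(0) + (0.9)·(5) + (-1.8)·(-5) + 2.0 = 15.5
ŷ1 = (1.3)·(0) + (0.9)·(3) + (-1.8)·(0) + 2.0 = 4.7
ŷ2 = (1.3)·(3) + (0.9)·(2) + (-1.8)·(0) + 2.0 = 7.7
errors² = [2.56, 0.09, 1.21]
MSE = 3.8600/3 = 1.2867

1.2867


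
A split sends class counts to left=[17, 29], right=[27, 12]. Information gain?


Parent = [44, 41], H_parent = 0.9991
H_left = 0.9503 (n=46), H_right = 0.8905 (n=39)
H_children = (46/85)·0.9503 + (39/85)·0.8905 = 0.9229
IG = 0.9991 - 0.9229 = 0.0762

0.0762


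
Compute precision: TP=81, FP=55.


Precision = TP/(TP+FP)
= 81/(81+55)
= 81/136 = 59.56%

59.56%


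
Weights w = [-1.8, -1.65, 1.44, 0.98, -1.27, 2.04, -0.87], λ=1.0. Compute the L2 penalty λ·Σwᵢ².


‖w‖₂² = (-1.8)² + (-1.65)² + (1.44)² + (0.98)² + (-1.27)² + (2.04)² + (-0.87)²
     = 3.24 + 2.7225 + 2.0736 + 0.9604 + 1.6129 + 4.1616 + 0.7569
     = 15.5279
λ·‖w‖₂² = 1.0·15.5279 = 15.5279

15.5279


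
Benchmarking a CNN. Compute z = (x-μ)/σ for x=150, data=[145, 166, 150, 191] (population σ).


μ = 163, σ = 17.9304
z = (150 - 163)/17.9304 = -0.725

-0.725


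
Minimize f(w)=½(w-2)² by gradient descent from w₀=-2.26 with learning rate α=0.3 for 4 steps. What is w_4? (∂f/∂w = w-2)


step 1: grad = -2.26-2 = -4.26; w = -2.26 - 0.3·(-4.26) = -0.982
step 2: grad = -0.982-2 = -2.982; w = -0.982 - 0.3·(-2.982) = -0.0874
step 3: grad = -0.0874-2 = -2.0874; w = -0.0874 - 0.3·(-2.0874) = 0.53882
step 4: grad = 0.53882-2 = -1.46118; w = 0.53882 - 0.3·(-1.46118) = 0.977174

0.977174


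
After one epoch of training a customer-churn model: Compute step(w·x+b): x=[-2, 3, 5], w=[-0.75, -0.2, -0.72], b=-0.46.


z = (-2)·(-0.75) + (3)·(-0.2) + (5)·(-0.72) - 0.46
  = -3.16
step(z) = 0 (z<0)

0


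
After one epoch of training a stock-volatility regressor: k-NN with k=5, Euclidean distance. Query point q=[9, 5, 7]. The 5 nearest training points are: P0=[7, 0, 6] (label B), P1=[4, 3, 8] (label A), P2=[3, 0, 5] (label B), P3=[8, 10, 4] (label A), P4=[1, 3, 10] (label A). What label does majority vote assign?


d(q,P0) = 5.4772  (label B)
d(q,P1) = 5.4772  (label A)
d(q,P2) = 8.0623  (label B)
d(q,P3) = 5.9161  (label A)
d(q,P4) = 8.775  (label A)
Votes: A=3, B=2
Majority → A

A


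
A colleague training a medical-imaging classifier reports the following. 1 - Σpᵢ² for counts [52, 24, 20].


Probabilities: [52/96, 24/96, 20/96] ≈ [0.5417, 0.25, 0.2083]
Σpᵢ² = (2704 + 576 + 400)/96² = 3680/9216
Gini = 1 - Σpᵢ² = 1 - 3680/9216 = 0.6007

0.6007


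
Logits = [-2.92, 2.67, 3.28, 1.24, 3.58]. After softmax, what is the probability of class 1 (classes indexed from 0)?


Exponentials: e^-2.92=0.0539, e^2.67=14.44, e^3.28=26.5758, e^1.24=3.4556, e^3.58=35.8735
Sum = 80.3988
Softmax = [0.0007, 0.1796, 0.3305, 0.043, 0.4462]
p[1] = 14.44/80.3988 = 0.1796

0.1796


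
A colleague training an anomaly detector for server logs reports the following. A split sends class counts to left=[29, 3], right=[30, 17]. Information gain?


Parent = [59, 20], H_parent = 0.8163
H_left = 0.4489 (n=32), H_right = 0.9441 (n=47)
H_children = (32/79)·0.4489 + (47/79)·0.9441 = 0.7435
IG = 0.8163 - 0.7435 = 0.0728

0.0728


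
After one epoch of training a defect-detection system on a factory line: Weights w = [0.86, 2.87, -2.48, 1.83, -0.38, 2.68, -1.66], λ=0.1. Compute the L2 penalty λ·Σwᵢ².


‖w‖₂² = (0.86)² + (2.87)² + (-2.48)² + (1.83)² + (-0.38)² + (2.68)² + (-1.66)²
     = 0.7396 + 8.2369 + 6.1504 + 3.3489 + 0.1444 + 7.1824 + 2.7556
     = 28.5582
λ·‖w‖₂² = 0.1·28.5582 = 2.85582

2.85582


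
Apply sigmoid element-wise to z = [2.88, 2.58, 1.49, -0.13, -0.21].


σ(2.88) = 1/(1+e^-2.88) = 0.9468
σ(2.58) = 1/(1+e^-2.58) = 0.9296
σ(1.49) = 1/(1+e^-1.49) = 0.8161
σ(-0.13) = 1/(1+e^0.13) = 0.4675
σ(-0.21) = 1/(1+e^0.21) = 0.4477
result = [0.9468, 0.9296, 0.8161, 0.4675, 0.4477]

[0.9468, 0.9296, 0.8161, 0.4675, 0.4477]


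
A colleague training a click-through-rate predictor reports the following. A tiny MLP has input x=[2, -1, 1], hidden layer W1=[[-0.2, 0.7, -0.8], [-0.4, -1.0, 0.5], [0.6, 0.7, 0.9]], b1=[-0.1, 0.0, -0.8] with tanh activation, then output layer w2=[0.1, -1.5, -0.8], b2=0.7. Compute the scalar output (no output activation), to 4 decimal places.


z1[0] = (-0.2)·(2) + (0.7)·(-1) + (-0.8)·(1) - 0.1 = -2.0
z1[1] = (-0.4)·(2) + (-1.0)·(-1) + (0.5)·(1) + 0.0 = 0.7
z1[2] = (0.6)·(2) + (0.7)·(-1) + (0.9)·(1) - 0.8 = 0.6
h = tanh(z1) = [-0.964, 0.6044, 0.537]
output = (0.1)·(-0.964) + (-1.5)·(0.6044) + (-0.8)·(0.537) + 0.7 = -0.7326

-0.7326


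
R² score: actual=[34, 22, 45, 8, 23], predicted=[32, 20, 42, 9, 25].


ȳ = 26.4
SS_res = Σ(y-ŷ)² = 22
SS_tot = Σ(y-ȳ)² = 773.2
R² = 1 - SS_res/SS_tot = 1 - 0.0285 = 0.9715

0.9715


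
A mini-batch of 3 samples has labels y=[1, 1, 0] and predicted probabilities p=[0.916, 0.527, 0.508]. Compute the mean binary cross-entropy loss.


L[0] = -ln(0.916) = 0.0877
L[1] = -ln(0.527) = 0.6406
L[2] = -ln(1-0.508) = -ln(0.492) = 0.7093
mean = (0.0877 + 0.6406 + 0.7093)/3 = 0.4792

0.4792


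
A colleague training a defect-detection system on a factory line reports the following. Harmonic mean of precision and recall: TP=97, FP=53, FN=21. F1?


Precision = 97/150 = 0.6467
Recall = 97/118 = 0.822
F1 = 2·P·R/(P+R) = 2·TP/(2·TP+FP+FN) = 194/(194+53+21) = 194/268 = 0.7239

0.7239


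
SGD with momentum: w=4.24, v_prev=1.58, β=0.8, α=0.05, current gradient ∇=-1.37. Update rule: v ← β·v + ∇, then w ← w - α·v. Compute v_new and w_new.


v_new = 0.8·1.58 - 1.37 = 1.264 - 1.37 = -0.106
w_new = 4.24 - 0.05·-0.106 = 4.24 + 0.0053 = 4.2453

v_new=-0.106, w_new=4.2453


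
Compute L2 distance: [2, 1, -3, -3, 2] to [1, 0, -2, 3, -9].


d = √((2-1)² + (1-0)² + (-3+ 2)² + (-3-3)² + (2+ 9)²)
  = √(1 + 1 + 1 + 36 + 121)
  = √160 = 12.6491

12.6491


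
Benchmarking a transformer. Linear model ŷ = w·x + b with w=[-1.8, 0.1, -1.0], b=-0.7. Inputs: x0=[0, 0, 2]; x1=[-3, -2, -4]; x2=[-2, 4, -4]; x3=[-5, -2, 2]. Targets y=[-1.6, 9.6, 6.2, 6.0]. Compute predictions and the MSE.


ŷ0 = (-1.8)·(0) + (0.1)·(0) + (-1.0)·(2) - 0.7 = -2.7
ŷ1 = (-1.8)·(-3) + (0.1)·(-2) + (-1.0)·(-4) - 0.7 = 8.5
ŷ2 = (-1.8)·(-2) + (0.1)·(4) + (-1.0)·(-4) - 0.7 = 7.3
ŷ3 = (-1.8)·(-5) + (0.1)·(-2) + (-1.0)·(2) - 0.7 = 6.1
errors² = [1.21, 1.21, 1.21, 0.01]
MSE = 3.6400/4 = 0.91

0.91


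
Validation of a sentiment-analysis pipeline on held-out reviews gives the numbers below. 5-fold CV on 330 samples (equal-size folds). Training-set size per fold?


Fold size = 330/5 = 66
Training per fold = 330 - 66 = 264

264


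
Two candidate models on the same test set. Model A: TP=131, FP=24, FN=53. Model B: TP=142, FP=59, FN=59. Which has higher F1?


Model A: P=131/155=0.8452, R=131/184=0.712, F1=2PR/(P+R)=2TP/(2TP+FP+FN)=262/339=0.7729
Model B: P=142/201=0.7065, R=142/201=0.7065, F1=2PR/(P+R)=2TP/(2TP+FP+FN)=284/402=0.7065
0.7729 > 0.7065 → Model A

Model A


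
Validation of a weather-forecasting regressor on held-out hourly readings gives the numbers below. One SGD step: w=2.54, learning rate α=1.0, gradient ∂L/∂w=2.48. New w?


w_new = w - α·∇
= 2.54 - 1.0·2.48
= 2.54 - 2.48
= 0.06

0.06


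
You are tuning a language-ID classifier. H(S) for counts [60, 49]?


Probabilities: [60/109, 49/109] ≈ [0.5505, 0.4495]
H = -((60/109)·log₂(60/109) + (49/109)·log₂(49/109))
  = 0.9926 bits

0.9926 bits


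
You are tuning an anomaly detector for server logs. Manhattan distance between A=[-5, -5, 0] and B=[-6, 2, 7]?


d = |-5+ 6| + |-5-2| + |0-7|
  = 1 + 7 + 7
  = 15

15


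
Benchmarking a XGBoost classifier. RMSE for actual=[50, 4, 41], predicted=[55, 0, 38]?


MSE = 50/3 = 16.6667
RMSE = √(50/3) = 4.0825

4.0825


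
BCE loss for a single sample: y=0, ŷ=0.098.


BCE = -[y·ln(p) + (1-y)·ln(1-p)]
= -0 - 1·ln(1-0.098)
= -ln(0.902) = 0.1031

0.1031


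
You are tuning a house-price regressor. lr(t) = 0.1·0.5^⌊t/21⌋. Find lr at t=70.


n_drops = ⌊70/21⌋ = 3
lr = 0.1·0.5^3 = 0.1·0.125 = 0.0125

0.0125


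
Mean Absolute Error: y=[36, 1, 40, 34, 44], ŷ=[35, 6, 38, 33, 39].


Absolute errors: |36-35|=1, |1-6|=5, |40-38|=2, |34-33|=1, |44-39|=5
Sum = 14
MAE = 14/5 = 14/5

14/5


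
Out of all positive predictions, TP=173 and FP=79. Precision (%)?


Precision = TP/(TP+FP)
= 173/(173+79)
= 173/252 = 68.65%

68.65%


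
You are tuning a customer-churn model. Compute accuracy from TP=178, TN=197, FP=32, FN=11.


Accuracy = (TP+TN)/(TP+TN+FP+FN)
= (178+197)/(418)
= 375/418 = 89.71%

89.71%


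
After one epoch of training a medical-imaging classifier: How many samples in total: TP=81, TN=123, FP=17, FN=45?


Total = TP + TN + FP + FN
= 81 + 123 + 17 + 45
= 266
(Predicted positive: 98, predicted negative: 168)

266


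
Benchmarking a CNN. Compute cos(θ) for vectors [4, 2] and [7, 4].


A·B = 4·7 + 2·4 = 36
‖A‖ = √20 = 4.4721, ‖B‖ = √65 = 8.0623
cos = 36/(√20·√65) = 36/√1300 = 0.9985

0.9985


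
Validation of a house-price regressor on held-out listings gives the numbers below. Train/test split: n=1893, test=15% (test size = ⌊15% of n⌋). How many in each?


Test = ⌊1893·15/100⌋ = 283
Train = 1893 - 283 = 1610

Train: 1610, Test: 283


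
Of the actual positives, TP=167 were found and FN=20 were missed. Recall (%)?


Recall = TP/(TP+FN)
= 167/(167+20)
= 167/187 = 89.3%

89.3%


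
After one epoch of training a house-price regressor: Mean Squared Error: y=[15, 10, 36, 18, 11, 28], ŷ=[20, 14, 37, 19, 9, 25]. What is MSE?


Squared errors: (15-20)²=25, (10-14)²=16, (36-37)²=1, (18-19)²=1, (11-9)²=4, (28-25)²=9
Sum = 56
MSE = 56/6 = 28/3

28/3


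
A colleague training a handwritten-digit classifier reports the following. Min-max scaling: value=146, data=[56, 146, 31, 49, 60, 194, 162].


min=31, max=194
(146-31)/(194-31) = 115/163 = 0.7055

0.7055


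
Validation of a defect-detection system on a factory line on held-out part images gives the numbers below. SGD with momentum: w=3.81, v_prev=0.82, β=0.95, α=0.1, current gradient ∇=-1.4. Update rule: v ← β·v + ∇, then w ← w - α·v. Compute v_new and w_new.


v_new = 0.95·0.82 - 1.4 = 0.779 - 1.4 = -0.621
w_new = 3.81 - 0.1·-0.621 = 3.81 + 0.0621 = 3.8721

v_new=-0.621, w_new=3.8721


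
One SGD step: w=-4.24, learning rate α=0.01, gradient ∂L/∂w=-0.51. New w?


w_new = w - α·∇
= -4.24 - 0.01·-0.51
= -4.24 + 0.0051
= -4.2349

-4.2349


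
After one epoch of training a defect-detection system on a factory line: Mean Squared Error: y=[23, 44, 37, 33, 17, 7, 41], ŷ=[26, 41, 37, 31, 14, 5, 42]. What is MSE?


Squared errors: (23-26)²=9, (44-41)²=9, (37-37)²=0, (33-31)²=4, (17-14)²=9, (7-5)²=4, (41-42)²=1
Sum = 36
MSE = 36/7 = 36/7

36/7


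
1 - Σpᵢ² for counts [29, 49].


Probabilities: [29/78, 49/78] ≈ [0.3718, 0.6282]
Σpᵢ² = (841 + 2401)/78² = 3242/6084
Gini = 1 - Σpᵢ² = 1 - 3242/6084 = 0.4671

0.4671


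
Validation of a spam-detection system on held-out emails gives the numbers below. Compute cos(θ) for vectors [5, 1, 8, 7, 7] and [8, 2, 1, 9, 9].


A·B = 5·8 + 1·2 + 8·1 + 7·9 + 7·9 = 176
‖A‖ = √188 = 13.7113, ‖B‖ = √231 = 15.1987
cos = 176/(√188·√231) = 176/√43428 = 0.8446

0.8446


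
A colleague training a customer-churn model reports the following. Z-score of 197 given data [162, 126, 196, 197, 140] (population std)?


μ = 164.2, σ = 28.7639
z = (197 - 164.2)/28.7639 = 1.1403

1.1403


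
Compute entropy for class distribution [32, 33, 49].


Probabilities: [32/114, 33/114, 49/114] ≈ [0.2807, 0.2895, 0.4298]
H = -((32/114)·log₂(32/114) + (33/114)·log₂(33/114) + (49/114)·log₂(49/114))
  = 1.5558 bits

1.5558 bits


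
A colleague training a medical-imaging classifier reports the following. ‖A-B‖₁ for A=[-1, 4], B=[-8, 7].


d = |-1+ 8| + |4-7|
  = 7 + 3
  = 10

10


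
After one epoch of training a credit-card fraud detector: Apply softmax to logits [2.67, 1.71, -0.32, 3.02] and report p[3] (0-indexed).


Exponentials: e^2.67=14.44, e^1.71=5.529, e^-0.32=0.7261, e^3.02=20.4913
Sum = 41.1864
Softmax = [0.3506, 0.1342, 0.0176, 0.4975]
p[3] = 20.4913/41.1864 = 0.4975

0.4975


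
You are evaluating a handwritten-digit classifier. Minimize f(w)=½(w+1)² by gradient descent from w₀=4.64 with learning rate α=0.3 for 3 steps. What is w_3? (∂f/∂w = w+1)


step 1: grad = 4.64+1 = 5.64; w = 4.64 - 0.3·(5.64) = 2.948
step 2: grad = 2.948+1 = 3.948; w = 2.948 - 0.3·(3.948) = 1.7636
step 3: grad = 1.7636+1 = 2.7636; w = 1.7636 - 0.3·(2.7636) = 0.93452

0.93452


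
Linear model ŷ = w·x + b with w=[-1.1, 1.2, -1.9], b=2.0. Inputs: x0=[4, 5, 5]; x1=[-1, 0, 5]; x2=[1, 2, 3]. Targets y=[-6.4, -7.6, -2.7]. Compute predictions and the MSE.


ŷ0 = (-1.1)·(4) + (1.2)·(5) + (-1.9)·(5) + 2.0 = -5.9
ŷ1 = (-1.1)·(-1) + (1.2)·(0) + (-1.9)·(5) + 2.0 = -6.4
ŷ2 = (-1.1)·(1) + (1.2)·(2) + (-1.9)·(3) + 2.0 = -2.4
errors² = [0.25, 1.44, 0.09]
MSE = 1.7800/3 = 0.5933

0.5933


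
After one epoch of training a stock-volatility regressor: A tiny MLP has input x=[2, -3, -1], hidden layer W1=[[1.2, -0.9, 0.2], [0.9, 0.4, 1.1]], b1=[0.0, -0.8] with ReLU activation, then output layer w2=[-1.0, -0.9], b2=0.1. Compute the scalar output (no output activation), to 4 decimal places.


z1[0] = (1.2)·(2) + (-0.9)·(-3) + (0.2)·(-1) + 0.0 = 4.9
z1[1] = (0.9)·(2) + (0.4)·(-3) + (1.1)·(-1) - 0.8 = -1.3
h = ReLU(z1) = [4.9, 0.0]
output = (-1.0)·(4.9) + (-0.9)·(0.0) + 0.1 = -4.8

-4.8


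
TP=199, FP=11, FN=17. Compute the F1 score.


Precision = 199/210 = 0.9476
Recall = 199/216 = 0.9213
F1 = 2·P·R/(P+R) = 2·TP/(2·TP+FP+FN) = 398/(398+11+17) = 398/426 = 0.9343

0.9343


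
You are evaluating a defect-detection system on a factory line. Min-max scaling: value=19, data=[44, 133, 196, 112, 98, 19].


min=19, max=196
(19-19)/(196-19) = 0/177 = 0.0

0.0


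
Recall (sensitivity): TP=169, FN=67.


Recall = TP/(TP+FN)
= 169/(169+67)
= 169/236 = 71.61%

71.61%


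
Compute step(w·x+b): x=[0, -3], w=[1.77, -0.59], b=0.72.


z = (0)·(1.77) + (-3)·(-0.59) + 0.72
  = 2.49
step(z) = 1 (z≥0)

1


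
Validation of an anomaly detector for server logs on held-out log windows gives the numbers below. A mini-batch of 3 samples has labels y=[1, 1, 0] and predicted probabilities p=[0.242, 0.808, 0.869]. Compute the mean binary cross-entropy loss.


L[0] = -ln(0.242) = 1.4188
L[1] = -ln(0.808) = 0.2132
L[2] = -ln(1-0.869) = -ln(0.131) = 2.0326
mean = (1.4188 + 0.2132 + 2.0326)/3 = 1.2215

1.2215


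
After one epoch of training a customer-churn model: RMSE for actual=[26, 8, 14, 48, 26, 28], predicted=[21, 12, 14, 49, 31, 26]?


MSE = 71/6 = 11.8333
RMSE = √(71/6) = 3.44

3.44


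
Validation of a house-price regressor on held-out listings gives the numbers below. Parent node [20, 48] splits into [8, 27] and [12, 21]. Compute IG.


Parent = [20, 48], H_parent = 0.874
H_left = 0.7755 (n=35), H_right = 0.9457 (n=33)
H_children = (35/68)·0.7755 + (33/68)·0.9457 = 0.8581
IG = 0.874 - 0.8581 = 0.0159

0.0159


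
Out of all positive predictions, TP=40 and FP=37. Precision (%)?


Precision = TP/(TP+FP)
= 40/(40+37)
= 40/77 = 51.95%

51.95%


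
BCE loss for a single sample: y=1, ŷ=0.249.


BCE = -[y·ln(p) + (1-y)·ln(1-p)]
= -1·ln(0.249) - 0
= -ln(0.249) = 1.3903

1.3903


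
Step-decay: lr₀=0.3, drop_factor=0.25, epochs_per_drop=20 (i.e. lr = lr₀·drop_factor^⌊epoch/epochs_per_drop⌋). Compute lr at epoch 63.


n_drops = ⌊63/20⌋ = 3
lr = 0.3·0.25^3 = 0.3·0.015625 = 0.0046875

0.0046875


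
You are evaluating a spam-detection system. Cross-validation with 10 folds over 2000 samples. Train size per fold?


Fold size = 2000/10 = 200
Training per fold = 2000 - 200 = 1800

1800


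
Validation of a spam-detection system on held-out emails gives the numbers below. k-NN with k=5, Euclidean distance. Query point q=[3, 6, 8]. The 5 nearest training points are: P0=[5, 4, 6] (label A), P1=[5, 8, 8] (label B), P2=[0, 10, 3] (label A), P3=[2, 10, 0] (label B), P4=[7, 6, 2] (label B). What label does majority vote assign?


d(q,P0) = 3.4641  (label A)
d(q,P1) = 2.8284  (label B)
d(q,P2) = 7.0711  (label A)
d(q,P3) = 9.0  (label B)
d(q,P4) = 7.2111  (label B)
Votes: A=2, B=3
Majority → B

B


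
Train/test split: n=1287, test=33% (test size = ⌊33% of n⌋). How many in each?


Test = ⌊1287·33/100⌋ = 424
Train = 1287 - 424 = 863

Train: 863, Test: 424


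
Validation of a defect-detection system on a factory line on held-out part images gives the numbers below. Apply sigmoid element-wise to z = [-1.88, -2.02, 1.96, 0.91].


σ(-1.88) = 1/(1+e^1.88) = 0.1324
σ(-2.02) = 1/(1+e^2.02) = 0.1171
σ(1.96) = 1/(1+e^-1.96) = 0.8765
σ(0.91) = 1/(1+e^-0.91) = 0.713
result = [0.1324, 0.1171, 0.8765, 0.713]

[0.1324, 0.1171, 0.8765, 0.713]


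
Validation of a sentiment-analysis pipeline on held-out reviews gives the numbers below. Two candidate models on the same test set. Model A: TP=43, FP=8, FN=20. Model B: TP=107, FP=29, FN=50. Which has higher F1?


Model A: P=43/51=0.8431, R=43/63=0.6825, F1=2PR/(P+R)=2TP/(2TP+FP+FN)=86/114=0.7544
Model B: P=107/136=0.7868, R=107/157=0.6815, F1=2PR/(P+R)=2TP/(2TP+FP+FN)=214/293=0.7304
0.7544 > 0.7304 → Model A

Model A


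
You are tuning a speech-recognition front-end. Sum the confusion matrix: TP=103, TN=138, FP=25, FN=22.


Total = TP + TN + FP + FN
= 103 + 138 + 25 + 22
= 288
(Predicted positive: 128, predicted negative: 160)

288


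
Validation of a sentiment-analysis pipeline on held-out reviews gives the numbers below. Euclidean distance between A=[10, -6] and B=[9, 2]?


d = √((10-9)² + (-6-2)²)
  = √(1 + 64)
  = √65 = 8.0623

8.0623


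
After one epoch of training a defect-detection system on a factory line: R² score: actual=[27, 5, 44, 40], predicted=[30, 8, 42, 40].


ȳ = 29
SS_res = Σ(y-ŷ)² = 22
SS_tot = Σ(y-ȳ)² = 926
R² = 1 - SS_res/SS_tot = 1 - 0.0238 = 0.9762

0.9762


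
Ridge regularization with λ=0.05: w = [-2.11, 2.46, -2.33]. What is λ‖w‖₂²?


‖w‖₂² = (-2.11)² + (2.46)² + (-2.33)²
     = 4.4521 + 6.0516 + 5.4289
     = 15.9326
λ·‖w‖₂² = 0.05·15.9326 = 0.79663

0.79663


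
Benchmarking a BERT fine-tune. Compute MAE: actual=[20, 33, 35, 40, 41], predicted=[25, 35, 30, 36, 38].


Absolute errors: |20-25|=5, |33-35|=2, |35-30|=5, |40-36|=4, |41-38|=3
Sum = 19
MAE = 19/5 = 19/5

19/5


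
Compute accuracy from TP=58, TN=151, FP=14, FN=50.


Accuracy = (TP+TN)/(TP+TN+FP+FN)
= (58+151)/(273)
= 209/273 = 76.56%

76.56%


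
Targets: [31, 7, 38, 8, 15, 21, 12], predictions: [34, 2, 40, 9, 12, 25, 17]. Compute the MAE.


Absolute errors: |31-34|=3, |7-2|=5, |38-40|=2, |8-9|=1, |15-12|=3, |21-25|=4, |12-17|=5
Sum = 23
MAE = 23/7 = 23/7

23/7


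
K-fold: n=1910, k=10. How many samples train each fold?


Fold size = 1910/10 = 191
Training per fold = 1910 - 191 = 1719

1719


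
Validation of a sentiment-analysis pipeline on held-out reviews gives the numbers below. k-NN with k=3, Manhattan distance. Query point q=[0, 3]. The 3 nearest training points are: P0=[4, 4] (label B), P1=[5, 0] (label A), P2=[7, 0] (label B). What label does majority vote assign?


d(q,P0) = 5  (label B)
d(q,P1) = 8  (label A)
d(q,P2) = 10  (label B)
Votes: A=1, B=2
Majority → B

B


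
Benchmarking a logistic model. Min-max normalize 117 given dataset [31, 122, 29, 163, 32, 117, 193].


min=29, max=193
(117-29)/(193-29) = 88/164 = 0.5366

0.5366


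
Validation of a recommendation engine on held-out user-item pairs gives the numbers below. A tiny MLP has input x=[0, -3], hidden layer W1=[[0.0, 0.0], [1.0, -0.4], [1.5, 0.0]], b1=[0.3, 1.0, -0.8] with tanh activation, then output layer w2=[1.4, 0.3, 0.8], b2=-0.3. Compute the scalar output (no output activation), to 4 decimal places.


z1[0] = (0.0)·(0) + (0.0)·(-3) + 0.3 = 0.3
z1[1] = (1.0)·(0) + (-0.4)·(-3) + 1.0 = 2.2
z1[2] = (1.5)·(0) + (0.0)·(-3) - 0.8 = -0.8
h = tanh(z1) = [0.2913, 0.9757, -0.664]
output = (1.4)·(0.2913) + (0.3)·(0.9757) + (0.8)·(-0.664) - 0.3 = -0.1307

-0.1307


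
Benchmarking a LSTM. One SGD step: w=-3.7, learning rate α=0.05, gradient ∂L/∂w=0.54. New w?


w_new = w - α·∇
= -3.7 - 0.05·0.54
= -3.7 - 0.027
= -3.727

-3.727


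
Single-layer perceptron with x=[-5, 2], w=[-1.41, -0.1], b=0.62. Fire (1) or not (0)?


z = (-5)·(-1.41) + (2)·(-0.1) + 0.62
  = 7.47
step(z) = 1 (z≥0)

1


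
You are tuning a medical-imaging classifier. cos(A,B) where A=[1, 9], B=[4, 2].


A·B = 1·4 + 9·2 = 22
‖A‖ = √82 = 9.0554, ‖B‖ = √20 = 4.4721
cos = 22/(√82·√20) = 22/√1640 = 0.5433

0.5433


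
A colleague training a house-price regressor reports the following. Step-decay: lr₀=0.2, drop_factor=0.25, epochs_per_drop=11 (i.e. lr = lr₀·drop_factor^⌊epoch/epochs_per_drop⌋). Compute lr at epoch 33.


n_drops = ⌊33/11⌋ = 3
lr = 0.2·0.25^3 = 0.2·0.015625 = 0.003125

0.003125


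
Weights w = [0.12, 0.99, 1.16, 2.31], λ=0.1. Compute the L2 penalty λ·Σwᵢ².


‖w‖₂² = (0.12)² + (0.99)² + (1.16)² + (2.31)²
     = 0.0144 + 0.9801 + 1.3456 + 5.3361
     = 7.6762
λ·‖w‖₂² = 0.1·7.6762 = 0.76762

0.76762


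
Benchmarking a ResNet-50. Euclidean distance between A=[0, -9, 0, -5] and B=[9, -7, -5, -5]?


d = √((0-9)² + (-9+ 7)² + (0+ 5)² + (-5+ 5)²)
  = √(81 + 4 + 25 + 0)
  = √110 = 10.4881

10.4881


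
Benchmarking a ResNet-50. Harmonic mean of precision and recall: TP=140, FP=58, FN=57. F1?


Precision = 140/198 = 0.7071
Recall = 140/197 = 0.7107
F1 = 2·P·R/(P+R) = 2·TP/(2·TP+FP+FN) = 280/(280+58+57) = 280/395 = 0.7089

0.7089


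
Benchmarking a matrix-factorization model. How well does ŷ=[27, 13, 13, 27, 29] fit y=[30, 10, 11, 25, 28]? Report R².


ȳ = 20.8
SS_res = Σ(y-ŷ)² = 27
SS_tot = Σ(y-ȳ)² = 366.8
R² = 1 - SS_res/SS_tot = 1 - 0.0736 = 0.9264

0.9264


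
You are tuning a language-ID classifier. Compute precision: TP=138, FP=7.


Precision = TP/(TP+FP)
= 138/(138+7)
= 138/145 = 95.17%

95.17%


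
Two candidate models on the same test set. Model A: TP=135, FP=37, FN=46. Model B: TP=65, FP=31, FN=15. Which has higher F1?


Model A: P=135/172=0.7849, R=135/181=0.7459, F1=2PR/(P+R)=2TP/(2TP+FP+FN)=270/353=0.7649
Model B: P=65/96=0.6771, R=65/80=0.8125, F1=2PR/(P+R)=2TP/(2TP+FP+FN)=130/176=0.7386
0.7649 > 0.7386 → Model A

Model A


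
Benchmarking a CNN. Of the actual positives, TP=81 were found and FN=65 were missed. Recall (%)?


Recall = TP/(TP+FN)
= 81/(81+65)
= 81/146 = 55.48%

55.48%


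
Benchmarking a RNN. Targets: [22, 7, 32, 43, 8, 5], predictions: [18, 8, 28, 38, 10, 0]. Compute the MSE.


Squared errors: (22-18)²=16, (7-8)²=1, (32-28)²=16, (43-38)²=25, (8-10)²=4, (5-0)²=25
Sum = 87
MSE = 87/6 = 29/2

29/2


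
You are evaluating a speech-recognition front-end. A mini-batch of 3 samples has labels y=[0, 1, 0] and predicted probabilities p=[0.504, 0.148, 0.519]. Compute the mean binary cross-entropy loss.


L[0] = -ln(1-0.504) = -ln(0.496) = 0.7012
L[1] = -ln(0.148) = 1.9105
L[2] = -ln(1-0.519) = -ln(0.481) = 0.7319
mean = (0.7012 + 1.9105 + 0.7319)/3 = 1.1145

1.1145


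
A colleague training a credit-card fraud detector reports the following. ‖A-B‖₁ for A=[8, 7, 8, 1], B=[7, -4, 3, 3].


d = |8-7| + |7+ 4| + |8-3| + |1-3|
  = 1 + 11 + 5 + 2
  = 19

19


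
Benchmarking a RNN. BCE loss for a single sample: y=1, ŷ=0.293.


BCE = -[y·ln(p) + (1-y)·ln(1-p)]
= -1·ln(0.293) - 0
= -ln(0.293) = 1.2276

1.2276


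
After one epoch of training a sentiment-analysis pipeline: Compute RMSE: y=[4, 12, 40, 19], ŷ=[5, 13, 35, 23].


MSE = 43/4 = 10.75
RMSE = √(43/4) = 3.2787

3.2787


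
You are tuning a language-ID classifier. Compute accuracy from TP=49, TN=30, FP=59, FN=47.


Accuracy = (TP+TN)/(TP+TN+FP+FN)
= (49+30)/(185)
= 79/185 = 42.7%

42.7%


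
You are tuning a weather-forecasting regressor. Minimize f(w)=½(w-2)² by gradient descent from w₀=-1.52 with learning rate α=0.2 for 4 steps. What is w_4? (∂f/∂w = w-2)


step 1: grad = -1.52-2 = -3.52; w = -1.52 - 0.2·(-3.52) = -0.816
step 2: grad = -0.816-2 = -2.816; w = -0.816 - 0.2·(-2.816) = -0.2528
step 3: grad = -0.2528-2 = -2.2528; w = -0.2528 - 0.2·(-2.2528) = 0.19776
step 4: grad = 0.19776-2 = -1.80224; w = 0.19776 - 0.2·(-1.80224) = 0.558208

0.558208


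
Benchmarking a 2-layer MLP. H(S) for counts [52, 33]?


Probabilities: [52/85, 33/85] ≈ [0.6118, 0.3882]
H = -((52/85)·log₂(52/85) + (33/85)·log₂(33/85))
  = 0.9637 bits

0.9637 bits


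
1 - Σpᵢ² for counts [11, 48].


Probabilities: [11/59, 48/59] ≈ [0.1864, 0.8136]
Σpᵢ² = (121 + 2304)/59² = 2425/3481
Gini = 1 - Σpᵢ² = 1 - 2425/3481 = 0.3034

0.3034


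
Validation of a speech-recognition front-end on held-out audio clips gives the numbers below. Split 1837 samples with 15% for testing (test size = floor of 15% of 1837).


Test = ⌊1837·15/100⌋ = 275
Train = 1837 - 275 = 1562

Train: 1562, Test: 275


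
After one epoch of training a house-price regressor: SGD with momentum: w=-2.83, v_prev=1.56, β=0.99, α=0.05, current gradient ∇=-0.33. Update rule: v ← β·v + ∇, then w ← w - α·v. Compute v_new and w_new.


v_new = 0.99·1.56 - 0.33 = 1.5444 - 0.33 = 1.2144
w_new = -2.83 - 0.05·1.2144 = -2.83 - 0.06072 = -2.89072

v_new=1.2144, w_new=-2.89072


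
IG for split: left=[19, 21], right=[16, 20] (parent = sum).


Parent = [35, 41], H_parent = 0.9955
H_left = 0.9982 (n=40), H_right = 0.9911 (n=36)
H_children = (40/76)·0.9982 + (36/76)·0.9911 = 0.9948
IG = 0.9955 - 0.9948 = 0.0007

0.0007


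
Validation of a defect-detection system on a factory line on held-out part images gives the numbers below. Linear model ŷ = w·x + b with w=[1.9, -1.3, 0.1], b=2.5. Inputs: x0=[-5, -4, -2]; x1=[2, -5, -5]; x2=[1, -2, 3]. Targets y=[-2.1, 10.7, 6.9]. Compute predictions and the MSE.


ŷ0 = (1.9)·(-5) + (-1.3)·(-4) + (0.1)·(-2) + 2.5 = -2.0
ŷ1 = (1.9)·(2) + (-1.3)·(-5) + (0.1)·(-5) + 2.5 = 12.3
ŷ2 = (1.9)·(1) + (-1.3)·(-2) + (0.1)·(3) + 2.5 = 7.3
errors² = [0.01, 2.56, 0.16]
MSE = 2.7300/3 = 0.91

0.91


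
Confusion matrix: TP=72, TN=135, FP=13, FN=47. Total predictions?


Total = TP + TN + FP + FN
= 72 + 135 + 13 + 47
= 267
(Predicted positive: 85, predicted negative: 182)

267


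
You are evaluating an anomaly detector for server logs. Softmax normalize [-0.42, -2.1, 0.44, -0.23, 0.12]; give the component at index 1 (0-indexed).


Exponentials: e^-0.42=0.657, e^-2.1=0.1225, e^0.44=1.5527, e^-0.23=0.7945, e^0.12=1.1275
Sum = 4.2542
Softmax = [0.1544, 0.0288, 0.365, 0.1868, 0.265]
p[1] = 0.1225/4.2542 = 0.0288

0.0288


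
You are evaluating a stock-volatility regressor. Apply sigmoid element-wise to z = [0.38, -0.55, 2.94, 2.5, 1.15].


σ(0.38) = 1/(1+e^-0.38) = 0.5939
σ(-0.55) = 1/(1+e^0.55) = 0.3659
σ(2.94) = 1/(1+e^-2.94) = 0.9498
σ(2.5) = 1/(1+e^-2.5) = 0.9241
σ(1.15) = 1/(1+e^-1.15) = 0.7595
result = [0.5939, 0.3659, 0.9498, 0.9241, 0.7595]

[0.5939, 0.3659, 0.9498, 0.9241, 0.7595]


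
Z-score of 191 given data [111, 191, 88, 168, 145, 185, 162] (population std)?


μ = 150, σ = 35.3836
z = (191 - 150)/35.3836 = 1.1587

1.1587


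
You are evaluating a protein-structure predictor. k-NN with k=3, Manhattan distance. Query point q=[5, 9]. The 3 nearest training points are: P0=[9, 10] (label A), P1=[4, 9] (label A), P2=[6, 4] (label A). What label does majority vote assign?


d(q,P0) = 5  (label A)
d(q,P1) = 1  (label A)
d(q,P2) = 6  (label A)
Votes: A=3, B=0
Majority → A

A


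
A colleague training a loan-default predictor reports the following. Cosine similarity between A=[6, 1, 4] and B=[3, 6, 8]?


A·B = 6·3 + 1·6 + 4·8 = 56
‖A‖ = √53 = 7.2801, ‖B‖ = √109 = 10.4403
cos = 56/(√53·√109) = 56/√5777 = 0.7368

0.7368


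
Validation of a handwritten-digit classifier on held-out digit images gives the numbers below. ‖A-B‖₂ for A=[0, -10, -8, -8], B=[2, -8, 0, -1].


d = √((0-2)² + (-10+ 8)² + (-8-0)² + (-8+ 1)²)
  = √(4 + 4 + 64 + 49)
  = √121 = 11.0

11.0


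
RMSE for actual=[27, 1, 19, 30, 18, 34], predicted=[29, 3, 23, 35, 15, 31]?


MSE = 67/6 = 11.1667
RMSE = √(67/6) = 3.3417

3.3417


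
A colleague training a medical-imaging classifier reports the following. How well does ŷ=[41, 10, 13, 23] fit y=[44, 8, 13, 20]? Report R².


ȳ = 21.25
SS_res = Σ(y-ŷ)² = 22
SS_tot = Σ(y-ȳ)² = 762.75
R² = 1 - SS_res/SS_tot = 1 - 0.0288 = 0.9712

0.9712


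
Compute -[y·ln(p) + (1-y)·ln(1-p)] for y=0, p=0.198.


BCE = -[y·ln(p) + (1-y)·ln(1-p)]
= -0 - 1·ln(1-0.198)
= -ln(0.802) = 0.2206

0.2206


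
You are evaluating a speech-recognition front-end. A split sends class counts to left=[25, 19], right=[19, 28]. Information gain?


Parent = [44, 47], H_parent = 0.9992
H_left = 0.9865 (n=44), H_right = 0.9734 (n=47)
H_children = (44/91)·0.9865 + (47/91)·0.9734 = 0.9797
IG = 0.9992 - 0.9797 = 0.0195

0.0195


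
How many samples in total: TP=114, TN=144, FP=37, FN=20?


Total = TP + TN + FP + FN
= 114 + 144 + 37 + 20
= 315
(Predicted positive: 151, predicted negative: 164)

315


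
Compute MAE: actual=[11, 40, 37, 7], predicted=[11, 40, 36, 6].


Absolute errors: |11-11|=0, |40-40|=0, |37-36|=1, |7-6|=1
Sum = 2
MAE = 2/4 = 1/2

1/2


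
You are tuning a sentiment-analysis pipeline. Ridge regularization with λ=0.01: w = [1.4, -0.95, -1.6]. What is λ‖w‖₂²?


‖w‖₂² = (1.4)² + (-0.95)² + (-1.6)²
     = 1.96 + 0.9025 + 2.56
     = 5.4225
λ·‖w‖₂² = 0.01·5.4225 = 0.054225

0.054225


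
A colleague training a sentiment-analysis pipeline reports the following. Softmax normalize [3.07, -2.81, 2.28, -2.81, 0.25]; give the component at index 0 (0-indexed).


Exponentials: e^3.07=21.5419, e^-2.81=0.0602, e^2.28=9.7767, e^-2.81=0.0602, e^0.25=1.284
Sum = 32.723
Softmax = [0.6583, 0.0018, 0.2988, 0.0018, 0.0392]
p[0] = 21.5419/32.723 = 0.6583

0.6583


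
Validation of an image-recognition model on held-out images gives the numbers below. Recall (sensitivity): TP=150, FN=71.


Recall = TP/(TP+FN)
= 150/(150+71)
= 150/221 = 67.87%

67.87%


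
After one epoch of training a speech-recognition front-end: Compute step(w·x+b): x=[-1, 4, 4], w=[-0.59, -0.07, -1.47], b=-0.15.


z = (-1)·(-0.59) + (4)·(-0.07) + (4)·(-1.47) - 0.15
  = -5.72
step(z) = 0 (z<0)

0


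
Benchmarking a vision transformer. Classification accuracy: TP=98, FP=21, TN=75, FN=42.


Accuracy = (TP+TN)/(TP+TN+FP+FN)
= (98+75)/(236)
= 173/236 = 73.31%

73.31%


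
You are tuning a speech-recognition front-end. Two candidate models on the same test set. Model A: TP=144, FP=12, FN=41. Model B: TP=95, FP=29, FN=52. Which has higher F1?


Model A: P=144/156=0.9231, R=144/185=0.7784, F1=2PR/(P+R)=2TP/(2TP+FP+FN)=288/341=0.8446
Model B: P=95/124=0.7661, R=95/147=0.6463, F1=2PR/(P+R)=2TP/(2TP+FP+FN)=190/271=0.7011
0.8446 > 0.7011 → Model A

Model A


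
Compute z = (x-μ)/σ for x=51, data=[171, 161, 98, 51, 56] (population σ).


μ = 107.4, σ = 50.6541
z = (51 - 107.4)/50.6541 = -1.1134

-1.1134


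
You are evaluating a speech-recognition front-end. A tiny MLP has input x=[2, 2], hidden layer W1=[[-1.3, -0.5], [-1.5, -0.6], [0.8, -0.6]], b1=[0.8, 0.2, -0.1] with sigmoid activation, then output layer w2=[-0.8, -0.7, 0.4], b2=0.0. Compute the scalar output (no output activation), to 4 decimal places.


z1[0] = (-1.3)·(2) + (-0.5)·(2) + 0.8 = -2.8
z1[1] = (-1.5)·(2) + (-0.6)·(2) + 0.2 = -4.0
z1[2] = (0.8)·(2) + (-0.6)·(2) - 0.1 = 0.3
h = sigmoid(z1) = [0.0573, 0.018, 0.5744]
output = (-0.8)·(0.0573) + (-0.7)·(0.018) + (0.4)·(0.5744) + 0.0 = 0.1713

0.1713


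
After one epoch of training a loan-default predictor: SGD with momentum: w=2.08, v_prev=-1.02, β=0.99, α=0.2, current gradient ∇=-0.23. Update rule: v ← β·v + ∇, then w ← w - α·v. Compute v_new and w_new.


v_new = 0.99·-1.02 - 0.23 = -1.0098 - 0.23 = -1.2398
w_new = 2.08 - 0.2·-1.2398 = 2.08 + 0.24796 = 2.32796

v_new=-1.2398, w_new=2.32796


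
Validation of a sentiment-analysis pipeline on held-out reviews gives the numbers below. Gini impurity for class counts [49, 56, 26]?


Probabilities: [49/131, 56/131, 26/131] ≈ [0.374, 0.4275, 0.1985]
Σpᵢ² = (2401 + 3136 + 676)/131² = 6213/17161
Gini = 1 - Σpᵢ² = 1 - 6213/17161 = 0.638

0.638


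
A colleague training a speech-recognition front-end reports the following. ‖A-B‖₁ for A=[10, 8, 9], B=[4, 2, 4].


d = |10-4| + |8-2| + |9-4|
  = 6 + 6 + 5
  = 17

17


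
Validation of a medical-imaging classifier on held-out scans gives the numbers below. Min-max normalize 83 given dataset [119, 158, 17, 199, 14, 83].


min=14, max=199
(83-14)/(199-14) = 69/185 = 0.373

0.373


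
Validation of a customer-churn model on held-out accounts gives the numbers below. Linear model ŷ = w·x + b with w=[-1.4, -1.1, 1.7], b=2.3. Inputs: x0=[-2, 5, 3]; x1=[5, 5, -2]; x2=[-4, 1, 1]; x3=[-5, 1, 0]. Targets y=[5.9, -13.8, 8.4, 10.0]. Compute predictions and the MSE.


ŷ0 = (-1.4)·(-2) + (-1.1)·(5) + (1.7)·(3) + 2.3 = 4.7
ŷ1 = (-1.4)·(5) + (-1.1)·(5) + (1.7)·(-2) + 2.3 = -13.6
ŷ2 = (-1.4)·(-4) + (-1.1)·(1) + (1.7)·(1) + 2.3 = 8.5
ŷ3 = (-1.4)·(-5) + (-1.1)·(1) + (1.7)·(0) + 2.3 = 8.2
errors² = [1.44, 0.04, 0.01, 3.24]
MSE = 4.7300/4 = 1.1825

1.1825


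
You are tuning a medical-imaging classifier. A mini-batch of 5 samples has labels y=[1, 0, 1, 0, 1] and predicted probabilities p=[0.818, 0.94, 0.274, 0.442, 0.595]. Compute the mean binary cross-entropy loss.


L[0] = -ln(0.818) = 0.2009
L[1] = -ln(1-0.94) = -ln(0.06) = 2.8134
L[2] = -ln(0.274) = 1.2946
L[3] = -ln(1-0.442) = -ln(0.558) = 0.5834
L[4] = -ln(0.595) = 0.5192
mean = (0.2009 + 2.8134 + 1.2946 + 0.5834 + 0.5192)/5 = 1.0823

1.0823


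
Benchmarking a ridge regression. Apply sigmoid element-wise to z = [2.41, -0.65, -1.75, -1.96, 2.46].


σ(2.41) = 1/(1+e^-2.41) = 0.9176
σ(-0.65) = 1/(1+e^0.65) = 0.343
σ(-1.75) = 1/(1+e^1.75) = 0.148
σ(-1.96) = 1/(1+e^1.96) = 0.1235
σ(2.46) = 1/(1+e^-2.46) = 0.9213
result = [0.9176, 0.343, 0.148, 0.1235, 0.9213]

[0.9176, 0.343, 0.148, 0.1235, 0.9213]


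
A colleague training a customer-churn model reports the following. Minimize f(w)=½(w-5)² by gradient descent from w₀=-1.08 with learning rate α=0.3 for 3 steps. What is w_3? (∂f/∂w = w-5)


step 1: grad = -1.08-5 = -6.08; w = -1.08 - 0.3·(-6.08) = 0.744
step 2: grad = 0.744-5 = -4.256; w = 0.744 - 0.3·(-4.256) = 2.0208
step 3: grad = 2.0208-5 = -2.9792; w = 2.0208 - 0.3·(-2.9792) = 2.91456

2.91456


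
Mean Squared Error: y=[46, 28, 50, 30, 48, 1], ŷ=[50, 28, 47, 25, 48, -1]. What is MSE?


Squared errors: (46-50)²=16, (28-28)²=0, (50-47)²=9, (30-25)²=25, (48-48)²=0, (1+ 1)²=4
Sum = 54
MSE = 54/6 = 9

9


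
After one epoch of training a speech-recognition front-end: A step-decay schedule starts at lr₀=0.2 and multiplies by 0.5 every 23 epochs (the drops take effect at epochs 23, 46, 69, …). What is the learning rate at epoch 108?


n_drops = ⌊108/23⌋ = 4
lr = 0.2·0.5^4 = 0.2·0.0625 = 0.0125

0.0125
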